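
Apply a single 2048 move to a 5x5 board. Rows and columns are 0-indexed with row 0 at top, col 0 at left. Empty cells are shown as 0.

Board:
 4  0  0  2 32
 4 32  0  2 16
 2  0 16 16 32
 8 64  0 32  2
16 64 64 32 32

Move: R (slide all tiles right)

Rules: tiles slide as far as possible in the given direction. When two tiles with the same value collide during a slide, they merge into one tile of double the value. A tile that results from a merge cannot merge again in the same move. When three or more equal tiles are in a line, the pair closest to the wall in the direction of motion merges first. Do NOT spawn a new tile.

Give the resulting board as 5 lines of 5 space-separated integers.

Answer:   0   0   4   2  32
  0   4  32   2  16
  0   0   2  32  32
  0   8  64  32   2
  0   0  16 128  64

Derivation:
Slide right:
row 0: [4, 0, 0, 2, 32] -> [0, 0, 4, 2, 32]
row 1: [4, 32, 0, 2, 16] -> [0, 4, 32, 2, 16]
row 2: [2, 0, 16, 16, 32] -> [0, 0, 2, 32, 32]
row 3: [8, 64, 0, 32, 2] -> [0, 8, 64, 32, 2]
row 4: [16, 64, 64, 32, 32] -> [0, 0, 16, 128, 64]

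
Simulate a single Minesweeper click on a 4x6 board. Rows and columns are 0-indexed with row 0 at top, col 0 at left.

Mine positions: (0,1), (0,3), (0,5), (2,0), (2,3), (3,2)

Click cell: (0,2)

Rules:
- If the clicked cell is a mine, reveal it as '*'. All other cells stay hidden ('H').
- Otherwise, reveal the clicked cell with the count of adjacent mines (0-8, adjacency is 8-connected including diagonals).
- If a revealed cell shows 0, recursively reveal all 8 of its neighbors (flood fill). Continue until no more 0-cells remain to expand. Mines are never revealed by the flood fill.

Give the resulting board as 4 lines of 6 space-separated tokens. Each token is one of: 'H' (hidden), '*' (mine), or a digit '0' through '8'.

H H 2 H H H
H H H H H H
H H H H H H
H H H H H H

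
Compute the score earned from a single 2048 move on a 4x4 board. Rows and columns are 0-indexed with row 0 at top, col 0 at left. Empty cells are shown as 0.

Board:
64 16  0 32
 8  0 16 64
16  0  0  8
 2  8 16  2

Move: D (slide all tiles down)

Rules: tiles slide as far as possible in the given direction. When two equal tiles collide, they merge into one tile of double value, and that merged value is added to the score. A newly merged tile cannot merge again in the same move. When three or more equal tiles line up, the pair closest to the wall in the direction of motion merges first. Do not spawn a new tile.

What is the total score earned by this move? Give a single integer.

Slide down:
col 0: [64, 8, 16, 2] -> [64, 8, 16, 2]  score +0 (running 0)
col 1: [16, 0, 0, 8] -> [0, 0, 16, 8]  score +0 (running 0)
col 2: [0, 16, 0, 16] -> [0, 0, 0, 32]  score +32 (running 32)
col 3: [32, 64, 8, 2] -> [32, 64, 8, 2]  score +0 (running 32)
Board after move:
64  0  0 32
 8  0  0 64
16 16  0  8
 2  8 32  2

Answer: 32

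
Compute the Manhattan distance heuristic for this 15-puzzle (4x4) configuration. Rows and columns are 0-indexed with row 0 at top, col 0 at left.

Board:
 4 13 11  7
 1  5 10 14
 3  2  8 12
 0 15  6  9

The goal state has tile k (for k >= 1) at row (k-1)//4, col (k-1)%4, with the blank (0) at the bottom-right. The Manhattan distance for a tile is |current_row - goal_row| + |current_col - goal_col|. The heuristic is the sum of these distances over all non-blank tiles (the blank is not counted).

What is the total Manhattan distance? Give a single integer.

Tile 4: at (0,0), goal (0,3), distance |0-0|+|0-3| = 3
Tile 13: at (0,1), goal (3,0), distance |0-3|+|1-0| = 4
Tile 11: at (0,2), goal (2,2), distance |0-2|+|2-2| = 2
Tile 7: at (0,3), goal (1,2), distance |0-1|+|3-2| = 2
Tile 1: at (1,0), goal (0,0), distance |1-0|+|0-0| = 1
Tile 5: at (1,1), goal (1,0), distance |1-1|+|1-0| = 1
Tile 10: at (1,2), goal (2,1), distance |1-2|+|2-1| = 2
Tile 14: at (1,3), goal (3,1), distance |1-3|+|3-1| = 4
Tile 3: at (2,0), goal (0,2), distance |2-0|+|0-2| = 4
Tile 2: at (2,1), goal (0,1), distance |2-0|+|1-1| = 2
Tile 8: at (2,2), goal (1,3), distance |2-1|+|2-3| = 2
Tile 12: at (2,3), goal (2,3), distance |2-2|+|3-3| = 0
Tile 15: at (3,1), goal (3,2), distance |3-3|+|1-2| = 1
Tile 6: at (3,2), goal (1,1), distance |3-1|+|2-1| = 3
Tile 9: at (3,3), goal (2,0), distance |3-2|+|3-0| = 4
Sum: 3 + 4 + 2 + 2 + 1 + 1 + 2 + 4 + 4 + 2 + 2 + 0 + 1 + 3 + 4 = 35

Answer: 35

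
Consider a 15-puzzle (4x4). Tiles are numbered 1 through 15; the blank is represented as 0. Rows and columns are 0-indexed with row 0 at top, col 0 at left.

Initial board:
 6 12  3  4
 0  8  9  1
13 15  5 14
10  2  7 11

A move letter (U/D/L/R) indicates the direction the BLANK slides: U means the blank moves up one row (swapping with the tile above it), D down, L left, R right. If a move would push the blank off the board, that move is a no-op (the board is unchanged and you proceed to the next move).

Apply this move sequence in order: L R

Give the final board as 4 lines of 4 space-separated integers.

Answer:  6 12  3  4
 8  0  9  1
13 15  5 14
10  2  7 11

Derivation:
After move 1 (L):
 6 12  3  4
 0  8  9  1
13 15  5 14
10  2  7 11

After move 2 (R):
 6 12  3  4
 8  0  9  1
13 15  5 14
10  2  7 11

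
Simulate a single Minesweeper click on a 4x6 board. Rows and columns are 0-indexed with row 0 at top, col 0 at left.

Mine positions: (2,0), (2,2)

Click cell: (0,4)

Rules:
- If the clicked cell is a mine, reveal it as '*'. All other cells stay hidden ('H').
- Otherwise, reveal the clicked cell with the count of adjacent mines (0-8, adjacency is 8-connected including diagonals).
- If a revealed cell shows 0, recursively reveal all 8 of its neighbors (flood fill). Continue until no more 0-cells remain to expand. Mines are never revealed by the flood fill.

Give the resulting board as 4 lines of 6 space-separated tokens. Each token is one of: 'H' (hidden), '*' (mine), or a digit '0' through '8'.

0 0 0 0 0 0
1 2 1 1 0 0
H H H 1 0 0
H H H 1 0 0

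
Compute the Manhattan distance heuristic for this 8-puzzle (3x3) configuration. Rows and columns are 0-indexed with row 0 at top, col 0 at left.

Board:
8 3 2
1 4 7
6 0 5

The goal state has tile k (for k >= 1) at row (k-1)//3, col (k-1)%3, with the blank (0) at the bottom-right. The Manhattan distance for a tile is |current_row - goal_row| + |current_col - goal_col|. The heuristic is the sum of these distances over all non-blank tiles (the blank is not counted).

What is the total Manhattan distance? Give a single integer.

Answer: 15

Derivation:
Tile 8: (0,0)->(2,1) = 3
Tile 3: (0,1)->(0,2) = 1
Tile 2: (0,2)->(0,1) = 1
Tile 1: (1,0)->(0,0) = 1
Tile 4: (1,1)->(1,0) = 1
Tile 7: (1,2)->(2,0) = 3
Tile 6: (2,0)->(1,2) = 3
Tile 5: (2,2)->(1,1) = 2
Sum: 3 + 1 + 1 + 1 + 1 + 3 + 3 + 2 = 15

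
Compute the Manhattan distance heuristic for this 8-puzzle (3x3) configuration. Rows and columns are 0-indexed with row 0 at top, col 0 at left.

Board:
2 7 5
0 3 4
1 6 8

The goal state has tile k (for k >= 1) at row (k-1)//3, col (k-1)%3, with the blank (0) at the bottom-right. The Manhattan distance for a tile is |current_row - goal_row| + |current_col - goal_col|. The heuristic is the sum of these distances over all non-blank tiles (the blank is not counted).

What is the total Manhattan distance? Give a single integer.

Tile 2: (0,0)->(0,1) = 1
Tile 7: (0,1)->(2,0) = 3
Tile 5: (0,2)->(1,1) = 2
Tile 3: (1,1)->(0,2) = 2
Tile 4: (1,2)->(1,0) = 2
Tile 1: (2,0)->(0,0) = 2
Tile 6: (2,1)->(1,2) = 2
Tile 8: (2,2)->(2,1) = 1
Sum: 1 + 3 + 2 + 2 + 2 + 2 + 2 + 1 = 15

Answer: 15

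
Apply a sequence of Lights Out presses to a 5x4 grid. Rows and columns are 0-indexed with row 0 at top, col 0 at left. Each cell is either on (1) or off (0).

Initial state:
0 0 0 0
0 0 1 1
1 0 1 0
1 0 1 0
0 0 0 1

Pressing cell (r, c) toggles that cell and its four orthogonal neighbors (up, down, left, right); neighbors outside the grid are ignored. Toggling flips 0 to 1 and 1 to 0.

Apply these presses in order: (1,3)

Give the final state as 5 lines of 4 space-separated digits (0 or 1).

Answer: 0 0 0 1
0 0 0 0
1 0 1 1
1 0 1 0
0 0 0 1

Derivation:
After press 1 at (1,3):
0 0 0 1
0 0 0 0
1 0 1 1
1 0 1 0
0 0 0 1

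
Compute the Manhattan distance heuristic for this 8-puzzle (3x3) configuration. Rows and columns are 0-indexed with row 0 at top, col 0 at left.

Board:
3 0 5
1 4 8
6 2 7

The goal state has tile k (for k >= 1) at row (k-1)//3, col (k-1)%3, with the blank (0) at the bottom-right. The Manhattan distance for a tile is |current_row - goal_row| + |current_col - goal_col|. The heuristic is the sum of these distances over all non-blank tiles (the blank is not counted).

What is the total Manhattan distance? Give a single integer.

Tile 3: (0,0)->(0,2) = 2
Tile 5: (0,2)->(1,1) = 2
Tile 1: (1,0)->(0,0) = 1
Tile 4: (1,1)->(1,0) = 1
Tile 8: (1,2)->(2,1) = 2
Tile 6: (2,0)->(1,2) = 3
Tile 2: (2,1)->(0,1) = 2
Tile 7: (2,2)->(2,0) = 2
Sum: 2 + 2 + 1 + 1 + 2 + 3 + 2 + 2 = 15

Answer: 15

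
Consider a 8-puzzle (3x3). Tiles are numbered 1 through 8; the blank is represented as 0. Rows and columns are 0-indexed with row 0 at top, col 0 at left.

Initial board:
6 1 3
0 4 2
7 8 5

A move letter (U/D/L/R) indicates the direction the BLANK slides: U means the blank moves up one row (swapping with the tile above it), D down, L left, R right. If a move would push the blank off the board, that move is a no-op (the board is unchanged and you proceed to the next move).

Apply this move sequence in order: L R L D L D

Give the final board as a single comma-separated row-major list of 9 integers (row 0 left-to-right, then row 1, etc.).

Answer: 6, 1, 3, 7, 4, 2, 0, 8, 5

Derivation:
After move 1 (L):
6 1 3
0 4 2
7 8 5

After move 2 (R):
6 1 3
4 0 2
7 8 5

After move 3 (L):
6 1 3
0 4 2
7 8 5

After move 4 (D):
6 1 3
7 4 2
0 8 5

After move 5 (L):
6 1 3
7 4 2
0 8 5

After move 6 (D):
6 1 3
7 4 2
0 8 5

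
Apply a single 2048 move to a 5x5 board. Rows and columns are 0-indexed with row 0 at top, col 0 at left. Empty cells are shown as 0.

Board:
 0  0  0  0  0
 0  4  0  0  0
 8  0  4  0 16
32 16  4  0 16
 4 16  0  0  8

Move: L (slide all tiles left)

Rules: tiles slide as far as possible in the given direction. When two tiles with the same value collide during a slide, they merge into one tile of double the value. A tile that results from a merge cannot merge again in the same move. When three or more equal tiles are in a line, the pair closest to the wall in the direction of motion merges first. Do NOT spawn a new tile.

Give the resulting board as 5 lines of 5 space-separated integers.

Answer:  0  0  0  0  0
 4  0  0  0  0
 8  4 16  0  0
32 16  4 16  0
 4 16  8  0  0

Derivation:
Slide left:
row 0: [0, 0, 0, 0, 0] -> [0, 0, 0, 0, 0]
row 1: [0, 4, 0, 0, 0] -> [4, 0, 0, 0, 0]
row 2: [8, 0, 4, 0, 16] -> [8, 4, 16, 0, 0]
row 3: [32, 16, 4, 0, 16] -> [32, 16, 4, 16, 0]
row 4: [4, 16, 0, 0, 8] -> [4, 16, 8, 0, 0]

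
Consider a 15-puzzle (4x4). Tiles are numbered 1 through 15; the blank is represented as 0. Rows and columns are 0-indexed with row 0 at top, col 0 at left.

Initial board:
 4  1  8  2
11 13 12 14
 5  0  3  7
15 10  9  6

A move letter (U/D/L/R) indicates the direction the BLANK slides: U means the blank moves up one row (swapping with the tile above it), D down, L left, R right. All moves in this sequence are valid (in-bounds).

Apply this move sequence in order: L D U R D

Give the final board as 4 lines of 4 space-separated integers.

After move 1 (L):
 4  1  8  2
11 13 12 14
 0  5  3  7
15 10  9  6

After move 2 (D):
 4  1  8  2
11 13 12 14
15  5  3  7
 0 10  9  6

After move 3 (U):
 4  1  8  2
11 13 12 14
 0  5  3  7
15 10  9  6

After move 4 (R):
 4  1  8  2
11 13 12 14
 5  0  3  7
15 10  9  6

After move 5 (D):
 4  1  8  2
11 13 12 14
 5 10  3  7
15  0  9  6

Answer:  4  1  8  2
11 13 12 14
 5 10  3  7
15  0  9  6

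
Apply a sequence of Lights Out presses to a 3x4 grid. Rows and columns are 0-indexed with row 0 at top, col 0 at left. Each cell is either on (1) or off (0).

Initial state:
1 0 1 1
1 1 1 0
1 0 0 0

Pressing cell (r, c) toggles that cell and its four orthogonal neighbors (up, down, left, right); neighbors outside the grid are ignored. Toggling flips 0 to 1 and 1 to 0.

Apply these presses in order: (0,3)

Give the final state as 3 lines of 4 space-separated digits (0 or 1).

After press 1 at (0,3):
1 0 0 0
1 1 1 1
1 0 0 0

Answer: 1 0 0 0
1 1 1 1
1 0 0 0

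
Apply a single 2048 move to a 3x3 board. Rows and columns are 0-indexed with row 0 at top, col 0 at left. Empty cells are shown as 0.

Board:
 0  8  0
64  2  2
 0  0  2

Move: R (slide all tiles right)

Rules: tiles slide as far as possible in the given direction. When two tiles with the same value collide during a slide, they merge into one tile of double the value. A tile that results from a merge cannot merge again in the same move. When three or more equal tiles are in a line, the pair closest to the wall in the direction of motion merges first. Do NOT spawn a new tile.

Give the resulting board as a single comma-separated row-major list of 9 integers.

Answer: 0, 0, 8, 0, 64, 4, 0, 0, 2

Derivation:
Slide right:
row 0: [0, 8, 0] -> [0, 0, 8]
row 1: [64, 2, 2] -> [0, 64, 4]
row 2: [0, 0, 2] -> [0, 0, 2]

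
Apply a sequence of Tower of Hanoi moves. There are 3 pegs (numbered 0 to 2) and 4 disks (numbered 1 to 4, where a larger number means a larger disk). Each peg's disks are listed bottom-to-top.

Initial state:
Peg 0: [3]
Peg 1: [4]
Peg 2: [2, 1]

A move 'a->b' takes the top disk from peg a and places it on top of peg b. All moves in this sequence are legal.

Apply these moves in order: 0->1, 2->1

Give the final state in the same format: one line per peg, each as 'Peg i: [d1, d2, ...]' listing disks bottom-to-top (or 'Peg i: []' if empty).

Answer: Peg 0: []
Peg 1: [4, 3, 1]
Peg 2: [2]

Derivation:
After move 1 (0->1):
Peg 0: []
Peg 1: [4, 3]
Peg 2: [2, 1]

After move 2 (2->1):
Peg 0: []
Peg 1: [4, 3, 1]
Peg 2: [2]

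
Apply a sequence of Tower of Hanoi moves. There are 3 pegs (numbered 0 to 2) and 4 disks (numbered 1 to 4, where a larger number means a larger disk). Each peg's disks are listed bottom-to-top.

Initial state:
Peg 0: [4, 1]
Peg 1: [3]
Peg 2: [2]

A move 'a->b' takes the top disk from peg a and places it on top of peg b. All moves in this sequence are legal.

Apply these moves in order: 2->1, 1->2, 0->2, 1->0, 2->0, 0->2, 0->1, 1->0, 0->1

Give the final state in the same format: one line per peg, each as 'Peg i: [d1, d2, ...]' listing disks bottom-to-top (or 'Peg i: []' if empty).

Answer: Peg 0: [4]
Peg 1: [3]
Peg 2: [2, 1]

Derivation:
After move 1 (2->1):
Peg 0: [4, 1]
Peg 1: [3, 2]
Peg 2: []

After move 2 (1->2):
Peg 0: [4, 1]
Peg 1: [3]
Peg 2: [2]

After move 3 (0->2):
Peg 0: [4]
Peg 1: [3]
Peg 2: [2, 1]

After move 4 (1->0):
Peg 0: [4, 3]
Peg 1: []
Peg 2: [2, 1]

After move 5 (2->0):
Peg 0: [4, 3, 1]
Peg 1: []
Peg 2: [2]

After move 6 (0->2):
Peg 0: [4, 3]
Peg 1: []
Peg 2: [2, 1]

After move 7 (0->1):
Peg 0: [4]
Peg 1: [3]
Peg 2: [2, 1]

After move 8 (1->0):
Peg 0: [4, 3]
Peg 1: []
Peg 2: [2, 1]

After move 9 (0->1):
Peg 0: [4]
Peg 1: [3]
Peg 2: [2, 1]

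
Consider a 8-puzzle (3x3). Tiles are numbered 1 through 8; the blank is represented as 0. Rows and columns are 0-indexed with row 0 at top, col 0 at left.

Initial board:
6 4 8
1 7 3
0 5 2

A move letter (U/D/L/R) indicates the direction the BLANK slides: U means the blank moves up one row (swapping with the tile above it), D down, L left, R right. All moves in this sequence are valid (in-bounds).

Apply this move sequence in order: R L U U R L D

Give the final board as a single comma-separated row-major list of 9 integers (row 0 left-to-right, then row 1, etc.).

Answer: 6, 4, 8, 0, 7, 3, 1, 5, 2

Derivation:
After move 1 (R):
6 4 8
1 7 3
5 0 2

After move 2 (L):
6 4 8
1 7 3
0 5 2

After move 3 (U):
6 4 8
0 7 3
1 5 2

After move 4 (U):
0 4 8
6 7 3
1 5 2

After move 5 (R):
4 0 8
6 7 3
1 5 2

After move 6 (L):
0 4 8
6 7 3
1 5 2

After move 7 (D):
6 4 8
0 7 3
1 5 2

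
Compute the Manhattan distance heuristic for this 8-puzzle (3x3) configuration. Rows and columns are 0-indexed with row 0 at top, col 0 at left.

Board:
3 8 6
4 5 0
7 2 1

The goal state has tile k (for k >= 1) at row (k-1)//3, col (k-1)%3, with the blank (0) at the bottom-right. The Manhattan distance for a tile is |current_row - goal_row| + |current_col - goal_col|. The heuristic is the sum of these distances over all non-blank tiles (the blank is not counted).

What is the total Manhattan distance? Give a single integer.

Tile 3: (0,0)->(0,2) = 2
Tile 8: (0,1)->(2,1) = 2
Tile 6: (0,2)->(1,2) = 1
Tile 4: (1,0)->(1,0) = 0
Tile 5: (1,1)->(1,1) = 0
Tile 7: (2,0)->(2,0) = 0
Tile 2: (2,1)->(0,1) = 2
Tile 1: (2,2)->(0,0) = 4
Sum: 2 + 2 + 1 + 0 + 0 + 0 + 2 + 4 = 11

Answer: 11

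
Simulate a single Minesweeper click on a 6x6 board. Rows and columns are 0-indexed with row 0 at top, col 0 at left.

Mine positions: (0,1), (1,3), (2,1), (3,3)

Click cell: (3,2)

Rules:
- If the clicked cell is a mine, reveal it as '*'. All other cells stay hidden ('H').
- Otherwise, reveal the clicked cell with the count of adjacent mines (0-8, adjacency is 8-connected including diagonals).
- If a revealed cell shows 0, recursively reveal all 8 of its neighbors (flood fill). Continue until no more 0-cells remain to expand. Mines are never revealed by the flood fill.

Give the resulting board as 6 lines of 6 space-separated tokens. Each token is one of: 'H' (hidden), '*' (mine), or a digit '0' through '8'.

H H H H H H
H H H H H H
H H H H H H
H H 2 H H H
H H H H H H
H H H H H H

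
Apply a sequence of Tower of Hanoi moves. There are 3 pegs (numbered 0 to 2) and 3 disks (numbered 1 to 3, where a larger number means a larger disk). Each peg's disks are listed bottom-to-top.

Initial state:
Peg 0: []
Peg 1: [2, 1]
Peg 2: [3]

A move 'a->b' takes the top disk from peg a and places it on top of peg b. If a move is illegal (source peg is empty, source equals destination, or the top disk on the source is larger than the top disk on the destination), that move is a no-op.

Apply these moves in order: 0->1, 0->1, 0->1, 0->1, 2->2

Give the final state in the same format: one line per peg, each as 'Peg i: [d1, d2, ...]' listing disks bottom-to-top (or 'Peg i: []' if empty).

Answer: Peg 0: []
Peg 1: [2, 1]
Peg 2: [3]

Derivation:
After move 1 (0->1):
Peg 0: []
Peg 1: [2, 1]
Peg 2: [3]

After move 2 (0->1):
Peg 0: []
Peg 1: [2, 1]
Peg 2: [3]

After move 3 (0->1):
Peg 0: []
Peg 1: [2, 1]
Peg 2: [3]

After move 4 (0->1):
Peg 0: []
Peg 1: [2, 1]
Peg 2: [3]

After move 5 (2->2):
Peg 0: []
Peg 1: [2, 1]
Peg 2: [3]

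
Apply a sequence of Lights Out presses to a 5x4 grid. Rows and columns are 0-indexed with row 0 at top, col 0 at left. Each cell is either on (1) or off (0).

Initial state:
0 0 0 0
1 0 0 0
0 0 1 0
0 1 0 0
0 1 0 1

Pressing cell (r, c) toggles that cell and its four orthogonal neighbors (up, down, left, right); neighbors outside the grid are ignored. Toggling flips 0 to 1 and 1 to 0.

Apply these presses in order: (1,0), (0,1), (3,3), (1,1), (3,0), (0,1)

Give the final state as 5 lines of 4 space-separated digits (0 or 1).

Answer: 1 1 0 0
1 0 1 0
0 1 1 1
1 0 1 1
1 1 0 0

Derivation:
After press 1 at (1,0):
1 0 0 0
0 1 0 0
1 0 1 0
0 1 0 0
0 1 0 1

After press 2 at (0,1):
0 1 1 0
0 0 0 0
1 0 1 0
0 1 0 0
0 1 0 1

After press 3 at (3,3):
0 1 1 0
0 0 0 0
1 0 1 1
0 1 1 1
0 1 0 0

After press 4 at (1,1):
0 0 1 0
1 1 1 0
1 1 1 1
0 1 1 1
0 1 0 0

After press 5 at (3,0):
0 0 1 0
1 1 1 0
0 1 1 1
1 0 1 1
1 1 0 0

After press 6 at (0,1):
1 1 0 0
1 0 1 0
0 1 1 1
1 0 1 1
1 1 0 0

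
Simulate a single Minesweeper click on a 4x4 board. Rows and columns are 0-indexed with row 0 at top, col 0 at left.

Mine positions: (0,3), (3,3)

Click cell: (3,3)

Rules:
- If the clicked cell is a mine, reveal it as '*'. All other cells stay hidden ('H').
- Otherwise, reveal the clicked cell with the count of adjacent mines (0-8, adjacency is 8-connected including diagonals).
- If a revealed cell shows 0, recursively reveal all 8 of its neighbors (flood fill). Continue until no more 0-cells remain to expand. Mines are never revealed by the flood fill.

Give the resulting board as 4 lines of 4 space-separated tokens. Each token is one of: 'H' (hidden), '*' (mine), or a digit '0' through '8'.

H H H H
H H H H
H H H H
H H H *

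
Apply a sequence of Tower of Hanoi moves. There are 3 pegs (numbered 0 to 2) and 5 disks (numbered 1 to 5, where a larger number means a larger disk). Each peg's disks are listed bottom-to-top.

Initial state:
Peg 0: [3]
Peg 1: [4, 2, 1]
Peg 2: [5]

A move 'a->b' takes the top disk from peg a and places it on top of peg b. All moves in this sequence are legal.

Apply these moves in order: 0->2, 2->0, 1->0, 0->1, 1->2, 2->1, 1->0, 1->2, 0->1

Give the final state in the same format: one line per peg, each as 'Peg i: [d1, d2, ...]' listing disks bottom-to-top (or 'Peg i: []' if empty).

Answer: Peg 0: [3]
Peg 1: [4, 1]
Peg 2: [5, 2]

Derivation:
After move 1 (0->2):
Peg 0: []
Peg 1: [4, 2, 1]
Peg 2: [5, 3]

After move 2 (2->0):
Peg 0: [3]
Peg 1: [4, 2, 1]
Peg 2: [5]

After move 3 (1->0):
Peg 0: [3, 1]
Peg 1: [4, 2]
Peg 2: [5]

After move 4 (0->1):
Peg 0: [3]
Peg 1: [4, 2, 1]
Peg 2: [5]

After move 5 (1->2):
Peg 0: [3]
Peg 1: [4, 2]
Peg 2: [5, 1]

After move 6 (2->1):
Peg 0: [3]
Peg 1: [4, 2, 1]
Peg 2: [5]

After move 7 (1->0):
Peg 0: [3, 1]
Peg 1: [4, 2]
Peg 2: [5]

After move 8 (1->2):
Peg 0: [3, 1]
Peg 1: [4]
Peg 2: [5, 2]

After move 9 (0->1):
Peg 0: [3]
Peg 1: [4, 1]
Peg 2: [5, 2]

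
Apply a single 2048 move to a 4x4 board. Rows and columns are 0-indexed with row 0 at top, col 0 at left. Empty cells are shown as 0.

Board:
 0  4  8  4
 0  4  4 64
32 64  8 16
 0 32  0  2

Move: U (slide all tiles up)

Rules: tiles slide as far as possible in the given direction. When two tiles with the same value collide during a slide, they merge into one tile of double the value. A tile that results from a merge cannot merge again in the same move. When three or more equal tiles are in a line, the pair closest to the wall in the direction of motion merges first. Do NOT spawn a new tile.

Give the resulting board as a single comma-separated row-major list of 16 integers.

Answer: 32, 8, 8, 4, 0, 64, 4, 64, 0, 32, 8, 16, 0, 0, 0, 2

Derivation:
Slide up:
col 0: [0, 0, 32, 0] -> [32, 0, 0, 0]
col 1: [4, 4, 64, 32] -> [8, 64, 32, 0]
col 2: [8, 4, 8, 0] -> [8, 4, 8, 0]
col 3: [4, 64, 16, 2] -> [4, 64, 16, 2]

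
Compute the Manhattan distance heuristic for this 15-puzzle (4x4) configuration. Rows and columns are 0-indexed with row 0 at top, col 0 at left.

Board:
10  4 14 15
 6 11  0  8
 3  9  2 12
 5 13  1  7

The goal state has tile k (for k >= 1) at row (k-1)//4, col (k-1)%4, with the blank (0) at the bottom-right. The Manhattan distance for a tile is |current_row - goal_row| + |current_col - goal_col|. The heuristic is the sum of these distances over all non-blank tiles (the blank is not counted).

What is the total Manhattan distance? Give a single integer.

Answer: 35

Derivation:
Tile 10: at (0,0), goal (2,1), distance |0-2|+|0-1| = 3
Tile 4: at (0,1), goal (0,3), distance |0-0|+|1-3| = 2
Tile 14: at (0,2), goal (3,1), distance |0-3|+|2-1| = 4
Tile 15: at (0,3), goal (3,2), distance |0-3|+|3-2| = 4
Tile 6: at (1,0), goal (1,1), distance |1-1|+|0-1| = 1
Tile 11: at (1,1), goal (2,2), distance |1-2|+|1-2| = 2
Tile 8: at (1,3), goal (1,3), distance |1-1|+|3-3| = 0
Tile 3: at (2,0), goal (0,2), distance |2-0|+|0-2| = 4
Tile 9: at (2,1), goal (2,0), distance |2-2|+|1-0| = 1
Tile 2: at (2,2), goal (0,1), distance |2-0|+|2-1| = 3
Tile 12: at (2,3), goal (2,3), distance |2-2|+|3-3| = 0
Tile 5: at (3,0), goal (1,0), distance |3-1|+|0-0| = 2
Tile 13: at (3,1), goal (3,0), distance |3-3|+|1-0| = 1
Tile 1: at (3,2), goal (0,0), distance |3-0|+|2-0| = 5
Tile 7: at (3,3), goal (1,2), distance |3-1|+|3-2| = 3
Sum: 3 + 2 + 4 + 4 + 1 + 2 + 0 + 4 + 1 + 3 + 0 + 2 + 1 + 5 + 3 = 35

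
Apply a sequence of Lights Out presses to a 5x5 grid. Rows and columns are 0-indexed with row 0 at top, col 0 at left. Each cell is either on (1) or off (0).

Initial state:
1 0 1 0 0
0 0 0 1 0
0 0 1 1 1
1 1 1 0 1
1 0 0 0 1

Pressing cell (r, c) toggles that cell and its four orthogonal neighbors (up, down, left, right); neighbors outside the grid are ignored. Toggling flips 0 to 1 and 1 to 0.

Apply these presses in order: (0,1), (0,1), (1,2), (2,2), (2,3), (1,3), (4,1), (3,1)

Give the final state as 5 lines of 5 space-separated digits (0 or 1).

After press 1 at (0,1):
0 1 0 0 0
0 1 0 1 0
0 0 1 1 1
1 1 1 0 1
1 0 0 0 1

After press 2 at (0,1):
1 0 1 0 0
0 0 0 1 0
0 0 1 1 1
1 1 1 0 1
1 0 0 0 1

After press 3 at (1,2):
1 0 0 0 0
0 1 1 0 0
0 0 0 1 1
1 1 1 0 1
1 0 0 0 1

After press 4 at (2,2):
1 0 0 0 0
0 1 0 0 0
0 1 1 0 1
1 1 0 0 1
1 0 0 0 1

After press 5 at (2,3):
1 0 0 0 0
0 1 0 1 0
0 1 0 1 0
1 1 0 1 1
1 0 0 0 1

After press 6 at (1,3):
1 0 0 1 0
0 1 1 0 1
0 1 0 0 0
1 1 0 1 1
1 0 0 0 1

After press 7 at (4,1):
1 0 0 1 0
0 1 1 0 1
0 1 0 0 0
1 0 0 1 1
0 1 1 0 1

After press 8 at (3,1):
1 0 0 1 0
0 1 1 0 1
0 0 0 0 0
0 1 1 1 1
0 0 1 0 1

Answer: 1 0 0 1 0
0 1 1 0 1
0 0 0 0 0
0 1 1 1 1
0 0 1 0 1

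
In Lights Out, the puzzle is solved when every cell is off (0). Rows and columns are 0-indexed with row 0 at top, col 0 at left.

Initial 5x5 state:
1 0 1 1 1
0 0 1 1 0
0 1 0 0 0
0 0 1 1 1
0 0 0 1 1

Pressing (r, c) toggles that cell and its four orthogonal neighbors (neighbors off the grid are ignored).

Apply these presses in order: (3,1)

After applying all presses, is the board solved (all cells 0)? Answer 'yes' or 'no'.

After press 1 at (3,1):
1 0 1 1 1
0 0 1 1 0
0 0 0 0 0
1 1 0 1 1
0 1 0 1 1

Lights still on: 13

Answer: no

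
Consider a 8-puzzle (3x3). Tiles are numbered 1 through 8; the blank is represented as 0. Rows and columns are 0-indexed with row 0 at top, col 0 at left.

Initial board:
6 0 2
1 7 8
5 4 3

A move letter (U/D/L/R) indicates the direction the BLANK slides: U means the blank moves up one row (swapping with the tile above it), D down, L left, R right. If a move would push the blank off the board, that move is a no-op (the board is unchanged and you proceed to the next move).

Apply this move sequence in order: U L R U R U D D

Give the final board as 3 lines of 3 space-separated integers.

Answer: 6 2 8
1 7 3
5 4 0

Derivation:
After move 1 (U):
6 0 2
1 7 8
5 4 3

After move 2 (L):
0 6 2
1 7 8
5 4 3

After move 3 (R):
6 0 2
1 7 8
5 4 3

After move 4 (U):
6 0 2
1 7 8
5 4 3

After move 5 (R):
6 2 0
1 7 8
5 4 3

After move 6 (U):
6 2 0
1 7 8
5 4 3

After move 7 (D):
6 2 8
1 7 0
5 4 3

After move 8 (D):
6 2 8
1 7 3
5 4 0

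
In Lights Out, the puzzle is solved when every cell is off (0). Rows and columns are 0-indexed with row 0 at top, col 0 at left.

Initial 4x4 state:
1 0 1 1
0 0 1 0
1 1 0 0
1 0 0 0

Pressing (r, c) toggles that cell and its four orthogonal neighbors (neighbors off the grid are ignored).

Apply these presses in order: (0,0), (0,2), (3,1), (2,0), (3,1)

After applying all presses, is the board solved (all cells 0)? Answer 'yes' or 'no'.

After press 1 at (0,0):
0 1 1 1
1 0 1 0
1 1 0 0
1 0 0 0

After press 2 at (0,2):
0 0 0 0
1 0 0 0
1 1 0 0
1 0 0 0

After press 3 at (3,1):
0 0 0 0
1 0 0 0
1 0 0 0
0 1 1 0

After press 4 at (2,0):
0 0 0 0
0 0 0 0
0 1 0 0
1 1 1 0

After press 5 at (3,1):
0 0 0 0
0 0 0 0
0 0 0 0
0 0 0 0

Lights still on: 0

Answer: yes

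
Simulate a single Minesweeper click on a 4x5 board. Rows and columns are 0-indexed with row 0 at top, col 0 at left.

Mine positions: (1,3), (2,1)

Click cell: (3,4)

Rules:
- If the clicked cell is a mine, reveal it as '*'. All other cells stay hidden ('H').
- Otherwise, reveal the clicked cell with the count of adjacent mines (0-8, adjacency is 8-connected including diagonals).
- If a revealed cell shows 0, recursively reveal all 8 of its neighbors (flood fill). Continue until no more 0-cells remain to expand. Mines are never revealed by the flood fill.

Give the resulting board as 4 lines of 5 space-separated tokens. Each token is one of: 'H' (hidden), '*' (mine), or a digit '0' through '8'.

H H H H H
H H H H H
H H 2 1 1
H H 1 0 0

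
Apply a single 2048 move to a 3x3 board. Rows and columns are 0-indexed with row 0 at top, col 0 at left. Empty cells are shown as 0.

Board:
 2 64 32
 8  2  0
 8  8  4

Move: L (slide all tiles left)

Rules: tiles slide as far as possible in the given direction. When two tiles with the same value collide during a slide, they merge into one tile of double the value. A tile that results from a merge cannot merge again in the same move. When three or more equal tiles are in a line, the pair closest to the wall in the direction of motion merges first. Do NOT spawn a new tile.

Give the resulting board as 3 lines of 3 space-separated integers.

Answer:  2 64 32
 8  2  0
16  4  0

Derivation:
Slide left:
row 0: [2, 64, 32] -> [2, 64, 32]
row 1: [8, 2, 0] -> [8, 2, 0]
row 2: [8, 8, 4] -> [16, 4, 0]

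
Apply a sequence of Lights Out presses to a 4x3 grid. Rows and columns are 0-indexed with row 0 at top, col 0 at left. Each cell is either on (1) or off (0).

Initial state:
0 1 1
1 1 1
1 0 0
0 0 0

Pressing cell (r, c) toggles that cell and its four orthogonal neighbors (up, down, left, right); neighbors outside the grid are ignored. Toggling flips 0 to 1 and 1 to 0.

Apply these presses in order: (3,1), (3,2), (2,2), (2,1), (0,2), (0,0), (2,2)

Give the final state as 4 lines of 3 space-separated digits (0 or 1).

Answer: 1 1 0
0 0 0
0 0 0
1 1 0

Derivation:
After press 1 at (3,1):
0 1 1
1 1 1
1 1 0
1 1 1

After press 2 at (3,2):
0 1 1
1 1 1
1 1 1
1 0 0

After press 3 at (2,2):
0 1 1
1 1 0
1 0 0
1 0 1

After press 4 at (2,1):
0 1 1
1 0 0
0 1 1
1 1 1

After press 5 at (0,2):
0 0 0
1 0 1
0 1 1
1 1 1

After press 6 at (0,0):
1 1 0
0 0 1
0 1 1
1 1 1

After press 7 at (2,2):
1 1 0
0 0 0
0 0 0
1 1 0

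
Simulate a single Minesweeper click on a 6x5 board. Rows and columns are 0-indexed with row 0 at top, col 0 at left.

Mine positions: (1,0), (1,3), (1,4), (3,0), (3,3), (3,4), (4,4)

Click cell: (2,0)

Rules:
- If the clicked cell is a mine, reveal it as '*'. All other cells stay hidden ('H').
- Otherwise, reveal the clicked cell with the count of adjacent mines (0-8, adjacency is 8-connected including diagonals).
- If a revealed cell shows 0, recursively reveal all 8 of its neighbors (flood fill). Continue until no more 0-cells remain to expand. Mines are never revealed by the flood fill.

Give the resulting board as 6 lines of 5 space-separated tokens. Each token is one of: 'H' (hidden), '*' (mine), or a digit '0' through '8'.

H H H H H
H H H H H
2 H H H H
H H H H H
H H H H H
H H H H H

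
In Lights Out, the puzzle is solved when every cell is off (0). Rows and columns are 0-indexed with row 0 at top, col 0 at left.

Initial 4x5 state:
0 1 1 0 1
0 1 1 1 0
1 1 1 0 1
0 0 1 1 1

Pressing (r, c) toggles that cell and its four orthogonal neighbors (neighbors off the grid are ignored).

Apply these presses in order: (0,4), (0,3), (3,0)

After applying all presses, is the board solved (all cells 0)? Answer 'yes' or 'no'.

Answer: no

Derivation:
After press 1 at (0,4):
0 1 1 1 0
0 1 1 1 1
1 1 1 0 1
0 0 1 1 1

After press 2 at (0,3):
0 1 0 0 1
0 1 1 0 1
1 1 1 0 1
0 0 1 1 1

After press 3 at (3,0):
0 1 0 0 1
0 1 1 0 1
0 1 1 0 1
1 1 1 1 1

Lights still on: 13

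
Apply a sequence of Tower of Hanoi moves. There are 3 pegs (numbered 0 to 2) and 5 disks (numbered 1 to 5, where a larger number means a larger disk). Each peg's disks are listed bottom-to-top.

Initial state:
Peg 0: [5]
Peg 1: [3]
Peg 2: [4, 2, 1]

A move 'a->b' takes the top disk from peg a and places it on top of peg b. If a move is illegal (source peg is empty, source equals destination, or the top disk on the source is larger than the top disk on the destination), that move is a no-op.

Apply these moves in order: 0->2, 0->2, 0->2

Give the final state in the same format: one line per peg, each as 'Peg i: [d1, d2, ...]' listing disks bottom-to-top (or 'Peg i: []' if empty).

Answer: Peg 0: [5]
Peg 1: [3]
Peg 2: [4, 2, 1]

Derivation:
After move 1 (0->2):
Peg 0: [5]
Peg 1: [3]
Peg 2: [4, 2, 1]

After move 2 (0->2):
Peg 0: [5]
Peg 1: [3]
Peg 2: [4, 2, 1]

After move 3 (0->2):
Peg 0: [5]
Peg 1: [3]
Peg 2: [4, 2, 1]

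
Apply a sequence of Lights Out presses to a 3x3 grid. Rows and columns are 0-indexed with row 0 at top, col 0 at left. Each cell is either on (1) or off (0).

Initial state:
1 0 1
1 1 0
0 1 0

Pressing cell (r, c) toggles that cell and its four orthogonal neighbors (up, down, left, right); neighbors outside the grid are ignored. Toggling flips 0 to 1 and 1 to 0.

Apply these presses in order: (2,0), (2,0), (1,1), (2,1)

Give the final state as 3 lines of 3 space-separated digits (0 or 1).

Answer: 1 1 1
0 1 1
1 1 1

Derivation:
After press 1 at (2,0):
1 0 1
0 1 0
1 0 0

After press 2 at (2,0):
1 0 1
1 1 0
0 1 0

After press 3 at (1,1):
1 1 1
0 0 1
0 0 0

After press 4 at (2,1):
1 1 1
0 1 1
1 1 1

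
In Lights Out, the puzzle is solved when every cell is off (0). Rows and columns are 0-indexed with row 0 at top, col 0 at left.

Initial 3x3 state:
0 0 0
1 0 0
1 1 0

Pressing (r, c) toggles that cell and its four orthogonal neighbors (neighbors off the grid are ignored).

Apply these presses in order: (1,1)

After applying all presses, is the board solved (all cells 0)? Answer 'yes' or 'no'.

Answer: no

Derivation:
After press 1 at (1,1):
0 1 0
0 1 1
1 0 0

Lights still on: 4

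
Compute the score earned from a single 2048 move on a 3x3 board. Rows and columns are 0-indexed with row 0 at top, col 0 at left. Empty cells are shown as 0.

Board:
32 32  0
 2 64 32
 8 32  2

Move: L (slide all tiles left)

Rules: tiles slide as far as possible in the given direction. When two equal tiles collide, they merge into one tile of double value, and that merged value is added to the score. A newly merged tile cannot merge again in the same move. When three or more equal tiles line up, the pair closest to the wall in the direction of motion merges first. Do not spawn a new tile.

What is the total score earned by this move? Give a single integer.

Slide left:
row 0: [32, 32, 0] -> [64, 0, 0]  score +64 (running 64)
row 1: [2, 64, 32] -> [2, 64, 32]  score +0 (running 64)
row 2: [8, 32, 2] -> [8, 32, 2]  score +0 (running 64)
Board after move:
64  0  0
 2 64 32
 8 32  2

Answer: 64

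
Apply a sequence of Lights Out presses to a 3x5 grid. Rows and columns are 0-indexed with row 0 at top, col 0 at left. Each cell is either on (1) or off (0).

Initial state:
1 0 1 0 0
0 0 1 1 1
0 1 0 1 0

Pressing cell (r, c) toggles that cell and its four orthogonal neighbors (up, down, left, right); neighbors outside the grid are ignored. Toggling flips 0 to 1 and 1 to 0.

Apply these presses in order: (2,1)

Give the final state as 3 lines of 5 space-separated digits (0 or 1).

Answer: 1 0 1 0 0
0 1 1 1 1
1 0 1 1 0

Derivation:
After press 1 at (2,1):
1 0 1 0 0
0 1 1 1 1
1 0 1 1 0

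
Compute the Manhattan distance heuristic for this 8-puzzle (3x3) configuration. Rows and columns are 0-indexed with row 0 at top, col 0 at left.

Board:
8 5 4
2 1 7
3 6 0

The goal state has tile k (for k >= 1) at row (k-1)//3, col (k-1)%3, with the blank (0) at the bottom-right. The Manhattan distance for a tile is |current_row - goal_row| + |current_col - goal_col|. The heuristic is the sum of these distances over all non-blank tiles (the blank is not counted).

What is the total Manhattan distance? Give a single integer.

Answer: 20

Derivation:
Tile 8: (0,0)->(2,1) = 3
Tile 5: (0,1)->(1,1) = 1
Tile 4: (0,2)->(1,0) = 3
Tile 2: (1,0)->(0,1) = 2
Tile 1: (1,1)->(0,0) = 2
Tile 7: (1,2)->(2,0) = 3
Tile 3: (2,0)->(0,2) = 4
Tile 6: (2,1)->(1,2) = 2
Sum: 3 + 1 + 3 + 2 + 2 + 3 + 4 + 2 = 20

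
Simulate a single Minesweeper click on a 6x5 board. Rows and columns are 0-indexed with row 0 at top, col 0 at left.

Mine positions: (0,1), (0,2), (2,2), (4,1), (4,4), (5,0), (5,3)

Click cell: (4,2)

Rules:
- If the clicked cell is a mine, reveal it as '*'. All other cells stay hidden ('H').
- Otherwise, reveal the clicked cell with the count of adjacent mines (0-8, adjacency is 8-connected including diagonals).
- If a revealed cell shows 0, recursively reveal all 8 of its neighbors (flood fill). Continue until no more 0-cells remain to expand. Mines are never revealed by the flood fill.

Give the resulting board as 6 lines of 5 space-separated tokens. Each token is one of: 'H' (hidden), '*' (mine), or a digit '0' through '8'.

H H H H H
H H H H H
H H H H H
H H H H H
H H 2 H H
H H H H H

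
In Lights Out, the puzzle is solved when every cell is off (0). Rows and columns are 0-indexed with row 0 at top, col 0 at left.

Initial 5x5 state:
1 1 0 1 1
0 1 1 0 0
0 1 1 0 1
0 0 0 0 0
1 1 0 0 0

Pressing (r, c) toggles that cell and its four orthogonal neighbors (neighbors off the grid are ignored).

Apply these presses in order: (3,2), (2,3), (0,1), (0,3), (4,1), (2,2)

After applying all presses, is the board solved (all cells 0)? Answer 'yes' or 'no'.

After press 1 at (3,2):
1 1 0 1 1
0 1 1 0 0
0 1 0 0 1
0 1 1 1 0
1 1 1 0 0

After press 2 at (2,3):
1 1 0 1 1
0 1 1 1 0
0 1 1 1 0
0 1 1 0 0
1 1 1 0 0

After press 3 at (0,1):
0 0 1 1 1
0 0 1 1 0
0 1 1 1 0
0 1 1 0 0
1 1 1 0 0

After press 4 at (0,3):
0 0 0 0 0
0 0 1 0 0
0 1 1 1 0
0 1 1 0 0
1 1 1 0 0

After press 5 at (4,1):
0 0 0 0 0
0 0 1 0 0
0 1 1 1 0
0 0 1 0 0
0 0 0 0 0

After press 6 at (2,2):
0 0 0 0 0
0 0 0 0 0
0 0 0 0 0
0 0 0 0 0
0 0 0 0 0

Lights still on: 0

Answer: yes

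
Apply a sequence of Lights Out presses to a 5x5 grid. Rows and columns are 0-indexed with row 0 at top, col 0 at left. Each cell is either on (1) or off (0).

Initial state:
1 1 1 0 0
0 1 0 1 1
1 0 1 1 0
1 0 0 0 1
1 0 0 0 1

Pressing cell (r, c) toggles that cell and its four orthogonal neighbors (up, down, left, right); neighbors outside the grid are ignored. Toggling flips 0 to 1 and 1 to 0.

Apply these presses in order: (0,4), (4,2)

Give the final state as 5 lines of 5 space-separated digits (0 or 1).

After press 1 at (0,4):
1 1 1 1 1
0 1 0 1 0
1 0 1 1 0
1 0 0 0 1
1 0 0 0 1

After press 2 at (4,2):
1 1 1 1 1
0 1 0 1 0
1 0 1 1 0
1 0 1 0 1
1 1 1 1 1

Answer: 1 1 1 1 1
0 1 0 1 0
1 0 1 1 0
1 0 1 0 1
1 1 1 1 1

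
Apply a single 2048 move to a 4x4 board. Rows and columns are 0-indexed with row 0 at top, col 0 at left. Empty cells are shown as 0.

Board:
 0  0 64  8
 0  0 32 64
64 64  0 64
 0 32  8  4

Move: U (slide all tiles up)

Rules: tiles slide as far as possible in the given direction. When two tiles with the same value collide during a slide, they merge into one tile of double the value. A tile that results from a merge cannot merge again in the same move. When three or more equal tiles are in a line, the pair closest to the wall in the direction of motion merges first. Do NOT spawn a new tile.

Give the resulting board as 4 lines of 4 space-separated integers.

Slide up:
col 0: [0, 0, 64, 0] -> [64, 0, 0, 0]
col 1: [0, 0, 64, 32] -> [64, 32, 0, 0]
col 2: [64, 32, 0, 8] -> [64, 32, 8, 0]
col 3: [8, 64, 64, 4] -> [8, 128, 4, 0]

Answer:  64  64  64   8
  0  32  32 128
  0   0   8   4
  0   0   0   0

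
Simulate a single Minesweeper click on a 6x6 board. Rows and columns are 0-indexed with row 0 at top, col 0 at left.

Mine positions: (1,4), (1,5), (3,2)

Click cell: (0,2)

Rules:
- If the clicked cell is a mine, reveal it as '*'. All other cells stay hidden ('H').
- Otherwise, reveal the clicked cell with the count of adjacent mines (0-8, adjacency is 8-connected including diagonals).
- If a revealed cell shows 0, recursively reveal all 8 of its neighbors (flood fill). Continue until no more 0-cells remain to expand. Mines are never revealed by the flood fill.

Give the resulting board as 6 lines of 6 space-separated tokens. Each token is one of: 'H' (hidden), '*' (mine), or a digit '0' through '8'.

0 0 0 1 H H
0 0 0 1 H H
0 1 1 2 2 2
0 1 H 1 0 0
0 1 1 1 0 0
0 0 0 0 0 0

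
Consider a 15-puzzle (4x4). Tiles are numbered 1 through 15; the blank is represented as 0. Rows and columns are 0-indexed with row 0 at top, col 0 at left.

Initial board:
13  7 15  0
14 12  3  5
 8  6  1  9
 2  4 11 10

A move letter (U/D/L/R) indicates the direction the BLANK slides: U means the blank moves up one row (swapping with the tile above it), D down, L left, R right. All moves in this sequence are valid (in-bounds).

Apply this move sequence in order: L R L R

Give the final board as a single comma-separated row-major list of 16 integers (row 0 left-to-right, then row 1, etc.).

Answer: 13, 7, 15, 0, 14, 12, 3, 5, 8, 6, 1, 9, 2, 4, 11, 10

Derivation:
After move 1 (L):
13  7  0 15
14 12  3  5
 8  6  1  9
 2  4 11 10

After move 2 (R):
13  7 15  0
14 12  3  5
 8  6  1  9
 2  4 11 10

After move 3 (L):
13  7  0 15
14 12  3  5
 8  6  1  9
 2  4 11 10

After move 4 (R):
13  7 15  0
14 12  3  5
 8  6  1  9
 2  4 11 10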